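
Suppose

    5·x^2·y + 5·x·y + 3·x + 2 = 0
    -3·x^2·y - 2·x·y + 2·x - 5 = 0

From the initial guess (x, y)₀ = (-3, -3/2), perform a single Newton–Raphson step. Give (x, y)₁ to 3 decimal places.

(-0.496, -3.147)

At (-3, -3/2): F = (-52.000, 20.500).
Jacobian J = [[10·x·y + 5·y + 3, 5·x^2 + 5·x], [-6·x·y - 2·y + 2, -3·x^2 - 2·x]].
At the point, J = [[40.500, 30.000], [-22.000, -21.000]] (det J = -190.500).
Solving J·Δ = −F gives Δ = (2.504, -1.647).
Then the next iterate is (x, y)₁ = (-0.496, -3.147).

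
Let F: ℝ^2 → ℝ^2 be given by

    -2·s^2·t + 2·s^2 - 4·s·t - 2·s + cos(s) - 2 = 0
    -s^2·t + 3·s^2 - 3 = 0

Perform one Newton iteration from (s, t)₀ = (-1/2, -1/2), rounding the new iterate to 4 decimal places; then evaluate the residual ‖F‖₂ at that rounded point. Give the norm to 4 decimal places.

1.7537

At (-1/2, -1/2): F = (-0.372417, -2.1250).
Jacobian J = [[-4·s·t + 4·s - 4·t - sin(s) - 2, -2·s^2 - 4·s], [-2·s·t + 6·s, -s^2]].
At the point, J = [[-2.520574, 1.5000], [-3.5000, -0.2500]] (det J = 5.880144).
Solving J·Δ = −F gives Δ = (-0.5579, -0.6892).
Then the next iterate is (s, t)₁ = (-1.0579, -1.1892).
Re-evaluating at (-1.0579, -1.1892): F = (0.474381, 1.688353), so ‖F‖₂ = 1.7537.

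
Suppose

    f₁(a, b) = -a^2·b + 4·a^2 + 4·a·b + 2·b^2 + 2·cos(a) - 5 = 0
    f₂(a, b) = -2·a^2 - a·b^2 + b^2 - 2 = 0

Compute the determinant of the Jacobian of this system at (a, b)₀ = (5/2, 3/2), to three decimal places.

J = [[-2·a·b + 8·a + 4·b - 2·sin(a), -a^2 + 4·a + 4·b], [-4·a - b^2, -2·a·b + 2·b]].
At the point, J = [[17.30306, 9.750], [-12.250, -4.500]].
det J = 41.574.

41.574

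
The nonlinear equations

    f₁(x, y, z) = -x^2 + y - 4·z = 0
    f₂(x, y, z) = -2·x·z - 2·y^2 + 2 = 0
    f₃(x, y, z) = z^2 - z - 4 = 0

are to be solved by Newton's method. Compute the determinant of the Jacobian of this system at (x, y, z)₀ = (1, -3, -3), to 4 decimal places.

210.0000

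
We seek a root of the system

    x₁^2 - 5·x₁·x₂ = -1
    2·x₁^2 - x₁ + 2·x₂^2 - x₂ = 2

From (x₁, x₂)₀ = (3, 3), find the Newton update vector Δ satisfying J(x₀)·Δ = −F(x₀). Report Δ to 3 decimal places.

(-0.530, -2.015)

At (3, 3): F = (-35.000, 28.000).
Jacobian J = [[2·x₁ - 5·x₂, -5·x₁], [4·x₁ - 1, 4·x₂ - 1]].
At the point, J = [[-9.000, -15.000], [11.000, 11.000]] (det J = 66.000).
Solving J·Δ = −F gives Δ = (-0.530, -2.015).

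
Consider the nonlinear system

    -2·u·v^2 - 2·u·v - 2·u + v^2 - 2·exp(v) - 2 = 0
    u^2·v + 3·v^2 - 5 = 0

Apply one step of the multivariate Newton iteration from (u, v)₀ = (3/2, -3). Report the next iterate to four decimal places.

(1.2128, -1.8676)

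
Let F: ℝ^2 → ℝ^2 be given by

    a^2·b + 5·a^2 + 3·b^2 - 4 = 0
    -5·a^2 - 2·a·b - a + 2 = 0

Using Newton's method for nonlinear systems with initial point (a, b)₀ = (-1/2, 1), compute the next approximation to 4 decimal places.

At (-1/2, 1): F = (0.5000, 2.2500).
Jacobian J = [[2·a·b + 10·a, a^2 + 6·b], [-10·a - 2·b - 1, -2·a]].
At the point, J = [[-6.0000, 6.2500], [2.0000, 1.0000]] (det J = -18.5000).
Solving J·Δ = −F gives Δ = (-0.7331, -0.7838).
Then the next iterate is (a, b)₁ = (-1.2331, 0.2162).

(-1.2331, 0.2162)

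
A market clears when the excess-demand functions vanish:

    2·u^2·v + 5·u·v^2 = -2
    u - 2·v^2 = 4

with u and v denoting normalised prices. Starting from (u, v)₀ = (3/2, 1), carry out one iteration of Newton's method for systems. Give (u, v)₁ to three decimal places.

(2.000, 0.000)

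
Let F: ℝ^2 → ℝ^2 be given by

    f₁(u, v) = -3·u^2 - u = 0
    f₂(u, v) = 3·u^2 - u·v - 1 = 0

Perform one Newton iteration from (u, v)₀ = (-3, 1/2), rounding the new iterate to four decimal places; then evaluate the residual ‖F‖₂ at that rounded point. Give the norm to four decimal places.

8.9273

At (-3, 1/2): F = (-24.0000, 27.5000).
Jacobian J = [[-6·u - 1, 0], [6·u - v, -u]].
At the point, J = [[17.0000, 0.0000], [-18.5000, 3.0000]] (det J = 51.0000).
Solving J·Δ = −F gives Δ = (1.4118, -0.4608).
Then the next iterate is (u, v)₁ = (-1.5882, 0.0392).
Re-evaluating at (-1.5882, 0.0392): F = (-5.978938, 6.629395), so ‖F‖₂ = 8.9273.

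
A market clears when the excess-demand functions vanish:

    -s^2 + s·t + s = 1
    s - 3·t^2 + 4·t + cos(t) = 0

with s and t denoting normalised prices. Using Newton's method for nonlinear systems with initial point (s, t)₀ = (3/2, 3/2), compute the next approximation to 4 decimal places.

(4.3223, 2.1074)

At (3/2, 3/2): F = (0.5000, 0.820737).
Jacobian J = [[-2·s + t + 1, s], [1, -6·t - sin(t) + 4]].
At the point, J = [[-0.5000, 1.5000], [1.0000, -5.997495]] (det J = 1.498747).
Solving J·Δ = −F gives Δ = (2.8223, 0.6074).
Then the next iterate is (s, t)₁ = (4.3223, 2.1074).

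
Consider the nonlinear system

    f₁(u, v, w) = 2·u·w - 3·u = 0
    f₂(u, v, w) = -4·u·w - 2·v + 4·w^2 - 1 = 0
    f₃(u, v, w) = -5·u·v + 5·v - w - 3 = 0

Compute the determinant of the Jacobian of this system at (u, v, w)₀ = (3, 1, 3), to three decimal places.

1026.000

J = [[2·w - 3, 0, 2·u], [-4·w, -2, -4·u + 8·w], [-5·v, -5·u + 5, -1]].
At the point, J = [[3.000, 0.000, 6.000], [-12.000, -2.000, 12.000], [-5.000, -10.000, -1.000]].
det J = 1026.000.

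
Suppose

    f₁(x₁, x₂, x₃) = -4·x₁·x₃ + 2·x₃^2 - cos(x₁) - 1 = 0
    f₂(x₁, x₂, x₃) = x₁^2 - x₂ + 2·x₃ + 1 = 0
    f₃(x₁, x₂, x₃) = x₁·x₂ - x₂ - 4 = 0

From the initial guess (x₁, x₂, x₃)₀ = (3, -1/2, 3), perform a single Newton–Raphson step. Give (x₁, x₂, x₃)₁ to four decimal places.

(1.4813, 1.6203, 0.3662)

At (3, -1/2, 3): F = (-18.010008, 16.5000, -5.0000).
Jacobian J = [[-4·x₃ + sin(x₁), 0, -4·x₁ + 4·x₃], [2·x₁, -1, 2], [x₂, x₁ - 1, 0]].
At the point, J = [[-11.858880, 0.0000, 0.0000], [6.0000, -1.0000, 2.0000], [-0.5000, 2.0000, 0.0000]] (det J = 47.435520).
Solving J·Δ = −F gives Δ = (-1.5187, 2.1203, -2.6338).
Then the next iterate is (x₁, x₂, x₃)₁ = (1.4813, 1.6203, 0.3662).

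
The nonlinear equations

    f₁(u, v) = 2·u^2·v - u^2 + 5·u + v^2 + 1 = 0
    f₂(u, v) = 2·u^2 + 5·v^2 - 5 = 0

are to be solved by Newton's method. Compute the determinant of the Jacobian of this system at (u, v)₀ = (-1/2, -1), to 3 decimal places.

-83.000

J = [[4·u·v - 2·u + 5, 2·u^2 + 2·v], [4·u, 10·v]].
At the point, J = [[8.000, -1.500], [-2.000, -10.000]].
det J = -83.000.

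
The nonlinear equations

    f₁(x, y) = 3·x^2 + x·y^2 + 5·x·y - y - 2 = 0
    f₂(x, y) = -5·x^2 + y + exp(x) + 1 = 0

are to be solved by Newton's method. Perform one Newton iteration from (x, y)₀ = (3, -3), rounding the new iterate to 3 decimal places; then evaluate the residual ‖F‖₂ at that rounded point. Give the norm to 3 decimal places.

At (3, -3): F = (10.000, -26.91446).
Jacobian J = [[6·x + y^2 + 5·y, 2·x·y + 5·x - 1], [-10·x + exp(x), 1]].
At the point, J = [[12.000, -4.000], [-9.91446, 1.000]] (det J = -27.65785).
Solving J·Δ = −F gives Δ = (-3.531, -8.093).
Then the next iterate is (x, y)₁ = (-0.531, -11.093).
Re-evaluating at (-0.531, -11.093): F = (-25.95122, -10.91479), so ‖F‖₂ = 28.153.

28.153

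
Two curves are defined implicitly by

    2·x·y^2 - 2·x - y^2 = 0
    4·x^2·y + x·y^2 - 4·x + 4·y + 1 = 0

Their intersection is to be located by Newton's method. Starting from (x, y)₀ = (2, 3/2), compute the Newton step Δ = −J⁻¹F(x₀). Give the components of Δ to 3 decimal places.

At (2, 3/2): F = (2.750, 27.500).
Jacobian J = [[2·y^2 - 2, 4·x·y - 2·y], [8·x·y + y^2 - 4, 4·x^2 + 2·x·y + 4]].
At the point, J = [[2.500, 9.000], [22.250, 26.000]] (det J = -135.250).
Solving J·Δ = −F gives Δ = (-1.301, 0.056).

(-1.301, 0.056)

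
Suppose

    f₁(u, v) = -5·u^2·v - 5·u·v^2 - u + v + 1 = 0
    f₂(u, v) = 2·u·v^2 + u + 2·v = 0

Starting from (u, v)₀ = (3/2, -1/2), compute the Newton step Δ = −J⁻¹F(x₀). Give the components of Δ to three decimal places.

At (3/2, -1/2): F = (2.750, 1.250).
Jacobian J = [[-10·u·v - 5·v^2 - 1, -5·u^2 - 10·u·v + 1], [2·v^2 + 1, 4·u·v + 2]].
At the point, J = [[5.250, -2.750], [1.500, -1.000]] (det J = -1.125).
Solving J·Δ = −F gives Δ = (0.611, 2.167).

(0.611, 2.167)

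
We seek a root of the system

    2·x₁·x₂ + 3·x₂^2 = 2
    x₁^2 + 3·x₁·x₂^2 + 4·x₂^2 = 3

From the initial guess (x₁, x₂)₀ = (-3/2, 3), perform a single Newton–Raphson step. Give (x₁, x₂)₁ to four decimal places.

(-1.4187, 1.9008)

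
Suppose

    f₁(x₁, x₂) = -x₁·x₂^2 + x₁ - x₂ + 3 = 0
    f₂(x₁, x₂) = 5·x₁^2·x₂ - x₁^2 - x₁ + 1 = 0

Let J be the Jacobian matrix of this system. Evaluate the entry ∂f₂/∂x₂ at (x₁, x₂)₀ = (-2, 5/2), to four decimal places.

20.0000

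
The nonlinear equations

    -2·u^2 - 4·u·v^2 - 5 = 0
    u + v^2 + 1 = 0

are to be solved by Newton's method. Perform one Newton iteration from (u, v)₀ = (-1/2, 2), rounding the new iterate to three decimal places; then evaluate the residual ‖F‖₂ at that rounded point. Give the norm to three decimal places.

At (-1/2, 2): F = (2.500, 4.500).
Jacobian J = [[-4·u - 4·v^2, -8·u·v], [1, 2·v]].
At the point, J = [[-14.000, 8.000], [1.000, 4.000]] (det J = -64.000).
Solving J·Δ = −F gives Δ = (-0.406, -1.023).
Then the next iterate is (u, v)₁ = (-0.906, 0.977).
Re-evaluating at (-0.906, 0.977): F = (-3.18246, 1.04853), so ‖F‖₂ = 3.351.

3.351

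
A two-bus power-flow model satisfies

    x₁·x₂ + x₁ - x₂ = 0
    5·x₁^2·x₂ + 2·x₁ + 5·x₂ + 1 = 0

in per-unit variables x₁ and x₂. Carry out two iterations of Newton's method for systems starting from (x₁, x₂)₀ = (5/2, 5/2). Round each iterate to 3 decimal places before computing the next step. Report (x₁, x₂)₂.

(-0.190, -0.082)

At (5/2, 5/2): F = (6.250, 96.625).
Jacobian J = [[x₂ + 1, x₁ - 1], [10·x₁·x₂ + 2, 5·x₁^2 + 5]].
At the point, J = [[3.500, 1.500], [64.500, 36.250]] (det J = 30.125).
Solving J·Δ = −F gives Δ = (-2.710, 2.156).
Then the next iterate is (x₁, x₂)₁ = (-0.210, 4.656).
Round to (-0.210, 4.656) and repeat: F = (-5.84376, 24.88665), J = [[5.656, -1.210], [-7.77760, 5.22050]].
Δ = (0.020, -4.738), so (x₁, x₂)₂ = (-0.190, -0.082).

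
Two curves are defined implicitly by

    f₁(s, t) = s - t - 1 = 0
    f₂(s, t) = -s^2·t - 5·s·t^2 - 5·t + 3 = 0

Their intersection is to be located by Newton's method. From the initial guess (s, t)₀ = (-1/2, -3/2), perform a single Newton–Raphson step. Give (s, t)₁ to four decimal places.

(0.1471, -0.8529)

At (-1/2, -3/2): F = (0.0000, 16.5000).
Jacobian J = [[1, -1], [-2·s·t - 5·t^2, -s^2 - 10·s·t - 5]].
At the point, J = [[1.0000, -1.0000], [-12.7500, -12.7500]] (det J = -25.5000).
Solving J·Δ = −F gives Δ = (0.6471, 0.6471).
Then the next iterate is (s, t)₁ = (0.1471, -0.8529).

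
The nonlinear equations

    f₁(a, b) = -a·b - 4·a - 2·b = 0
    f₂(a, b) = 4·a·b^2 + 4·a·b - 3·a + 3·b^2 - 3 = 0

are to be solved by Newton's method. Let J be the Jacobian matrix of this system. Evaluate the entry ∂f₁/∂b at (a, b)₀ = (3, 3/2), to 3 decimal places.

-5.000

∂f₁/∂b = -a - 2.
At (3, 3/2) this is -5.000.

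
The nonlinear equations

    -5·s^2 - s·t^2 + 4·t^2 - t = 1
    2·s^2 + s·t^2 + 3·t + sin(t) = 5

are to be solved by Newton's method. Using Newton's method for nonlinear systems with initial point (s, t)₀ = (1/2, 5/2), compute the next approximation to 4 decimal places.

(0.3388, 1.3522)

At (1/2, 5/2): F = (17.1250, 6.723472).
Jacobian J = [[-10·s - t^2, -2·s·t + 8·t - 1], [4·s + t^2, 2·s·t + cos(t) + 3]].
At the point, J = [[-11.2500, 16.5000], [8.2500, 4.698856]] (det J = -188.987134).
Solving J·Δ = −F gives Δ = (-0.1612, -1.1478).
Then the next iterate is (s, t)₁ = (0.3388, 1.3522).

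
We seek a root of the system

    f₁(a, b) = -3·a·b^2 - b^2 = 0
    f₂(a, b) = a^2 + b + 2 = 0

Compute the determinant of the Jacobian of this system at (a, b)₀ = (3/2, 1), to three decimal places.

J = [[-3·b^2, -6·a·b - 2·b], [2·a, 1]].
At the point, J = [[-3.000, -11.000], [3.000, 1.000]].
det J = 30.000.

30.000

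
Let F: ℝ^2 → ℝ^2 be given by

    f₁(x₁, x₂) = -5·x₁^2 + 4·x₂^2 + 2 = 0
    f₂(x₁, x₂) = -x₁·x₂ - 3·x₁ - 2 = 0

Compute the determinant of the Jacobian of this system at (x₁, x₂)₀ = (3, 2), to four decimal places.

J = [[-10·x₁, 8·x₂], [-x₂ - 3, -x₁]].
At the point, J = [[-30.0000, 16.0000], [-5.0000, -3.0000]].
det J = 170.0000.

170.0000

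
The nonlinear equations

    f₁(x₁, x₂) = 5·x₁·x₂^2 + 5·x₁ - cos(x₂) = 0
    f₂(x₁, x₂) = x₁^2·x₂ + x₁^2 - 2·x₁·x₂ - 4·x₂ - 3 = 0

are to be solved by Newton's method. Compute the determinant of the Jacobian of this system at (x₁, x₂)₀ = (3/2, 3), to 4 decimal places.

J = [[5·x₂^2 + 5, 10·x₁·x₂ + sin(x₂)], [2·x₁·x₂ + 2·x₁ - 2·x₂, x₁^2 - 2·x₁ - 4]].
At the point, J = [[50.0000, 45.141120], [6.0000, -4.7500]].
det J = -508.3467.

-508.3467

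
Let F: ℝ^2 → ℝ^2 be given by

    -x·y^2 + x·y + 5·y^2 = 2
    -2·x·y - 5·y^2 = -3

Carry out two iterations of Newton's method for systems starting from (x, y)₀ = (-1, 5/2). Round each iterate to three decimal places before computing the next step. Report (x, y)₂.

At (-1, 5/2): F = (33.000, -23.250).
Jacobian J = [[-y^2 + y, -2·x·y + x + 10·y], [-2·y, -2·x - 10·y]].
At the point, J = [[-3.750, 29.000], [-5.000, -23.000]] (det J = 231.250).
Solving J·Δ = −F gives Δ = (0.366, -1.091).
Then the next iterate is (x, y)₁ = (-0.634, 1.409).
Round to (-0.634, 1.409) and repeat: F = (8.29177, -5.13979), J = [[-0.57628, 15.24261], [-2.818, -12.822]].
Δ = (0.556, -0.523), so (x, y)₂ = (-0.078, 0.886).

(-0.078, 0.886)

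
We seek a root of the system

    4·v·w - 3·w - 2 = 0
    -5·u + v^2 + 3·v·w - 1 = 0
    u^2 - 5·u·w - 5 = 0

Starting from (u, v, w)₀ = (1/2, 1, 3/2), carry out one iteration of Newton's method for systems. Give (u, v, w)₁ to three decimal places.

(0.102, 1.477, -0.865)

At (1/2, 1, 3/2): F = (-0.500, 2.000, -8.500).
Jacobian J = [[0, 4·w, 4·v - 3], [-5, 2·v + 3·w, 3·v], [2·u - 5·w, 0, -5·u]].
At the point, J = [[0.000, 6.000, 1.000], [-5.000, 6.500, 3.000], [-6.500, 0.000, -2.500]] (det J = -149.750).
Solving J·Δ = −F gives Δ = (-0.398, 0.477, -2.365).
Then the next iterate is (u, v, w)₁ = (0.102, 1.477, -0.865).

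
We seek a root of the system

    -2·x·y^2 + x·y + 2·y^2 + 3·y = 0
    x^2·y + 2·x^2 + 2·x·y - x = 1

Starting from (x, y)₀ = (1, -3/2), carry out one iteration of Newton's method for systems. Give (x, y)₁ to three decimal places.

(1.000, 0.000)

At (1, -3/2): F = (-6.000, -4.500).
Jacobian J = [[-2·y^2 + y, -4·x·y + x + 4·y + 3], [2·x·y + 4·x + 2·y - 1, x^2 + 2·x]].
At the point, J = [[-6.000, 4.000], [-3.000, 3.000]] (det J = -6.000).
Solving J·Δ = −F gives Δ = (0.000, 1.500).
Then the next iterate is (x, y)₁ = (1.000, 0.000).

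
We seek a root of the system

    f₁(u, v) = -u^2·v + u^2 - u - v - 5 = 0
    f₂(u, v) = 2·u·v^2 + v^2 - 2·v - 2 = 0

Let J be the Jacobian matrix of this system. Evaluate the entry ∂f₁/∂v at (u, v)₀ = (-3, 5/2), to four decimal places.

∂f₁/∂v = -u^2 - 1.
At (-3, 5/2) this is -10.0000.

-10.0000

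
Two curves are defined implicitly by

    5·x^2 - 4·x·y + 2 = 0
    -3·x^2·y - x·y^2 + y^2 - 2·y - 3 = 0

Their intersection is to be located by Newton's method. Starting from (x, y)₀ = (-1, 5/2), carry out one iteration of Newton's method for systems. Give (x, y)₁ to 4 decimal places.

(-0.2815, 1.8426)

At (-1, 5/2): F = (17.0000, -3.0000).
Jacobian J = [[10·x - 4·y, -4·x], [-6·x·y - y^2, -3·x^2 - 2·x·y + 2·y - 2]].
At the point, J = [[-20.0000, 4.0000], [8.7500, 5.0000]] (det J = -135.0000).
Solving J·Δ = −F gives Δ = (0.7185, -0.6574).
Then the next iterate is (x, y)₁ = (-0.2815, 1.8426).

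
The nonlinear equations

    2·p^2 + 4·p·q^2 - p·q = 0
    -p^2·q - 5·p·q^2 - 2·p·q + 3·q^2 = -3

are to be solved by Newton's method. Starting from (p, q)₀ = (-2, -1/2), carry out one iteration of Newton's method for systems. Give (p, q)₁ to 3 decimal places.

(-0.808, -0.225)

At (-2, -1/2): F = (5.000, 6.250).
Jacobian J = [[4·p + 4·q^2 - q, 8·p·q - p], [-2·p·q - 5·q^2 - 2·q, -p^2 - 10·p·q - 2·p + 6·q]].
At the point, J = [[-6.500, 10.000], [-2.250, -13.000]] (det J = 107.000).
Solving J·Δ = −F gives Δ = (1.192, 0.275).
Then the next iterate is (p, q)₁ = (-0.808, -0.225).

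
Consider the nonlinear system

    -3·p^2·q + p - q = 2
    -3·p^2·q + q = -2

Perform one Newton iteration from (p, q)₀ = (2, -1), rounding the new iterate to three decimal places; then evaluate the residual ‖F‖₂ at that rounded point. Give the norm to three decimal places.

0.000

At (2, -1): F = (13.000, 13.000).
Jacobian J = [[-6·p·q + 1, -3·p^2 - 1], [-6·p·q, -3·p^2 + 1]].
At the point, J = [[13.000, -13.000], [12.000, -11.000]] (det J = 13.000).
Solving J·Δ = −F gives Δ = (-2.000, -1.000).
Then the next iterate is (p, q)₁ = (0.000, -2.000).
Re-evaluating at (0.000, -2.000): F = (0.000, 0.000), so ‖F‖₂ = 0.000.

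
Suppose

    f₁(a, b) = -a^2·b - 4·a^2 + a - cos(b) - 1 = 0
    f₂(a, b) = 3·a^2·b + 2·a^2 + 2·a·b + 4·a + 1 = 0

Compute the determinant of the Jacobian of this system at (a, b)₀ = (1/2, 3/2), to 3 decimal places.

J = [[-2·a·b - 8·a + 1, -a^2 + sin(b)], [6·a·b + 4·a + 2·b + 4, 3·a^2 + 2·a]].
At the point, J = [[-4.500, 0.74749], [13.500, 1.750]].
det J = -17.966.

-17.966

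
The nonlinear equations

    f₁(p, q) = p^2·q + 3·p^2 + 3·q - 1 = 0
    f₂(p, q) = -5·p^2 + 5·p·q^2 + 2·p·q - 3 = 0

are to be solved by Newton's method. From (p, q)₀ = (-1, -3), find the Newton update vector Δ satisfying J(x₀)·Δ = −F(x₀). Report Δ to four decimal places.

(-0.4694, 2.5000)

At (-1, -3): F = (-10.0000, -47.0000).
Jacobian J = [[2·p·q + 6·p, p^2 + 3], [-10·p + 5·q^2 + 2·q, 10·p·q + 2·p]].
At the point, J = [[0.0000, 4.0000], [49.0000, 28.0000]] (det J = -196.0000).
Solving J·Δ = −F gives Δ = (-0.4694, 2.5000).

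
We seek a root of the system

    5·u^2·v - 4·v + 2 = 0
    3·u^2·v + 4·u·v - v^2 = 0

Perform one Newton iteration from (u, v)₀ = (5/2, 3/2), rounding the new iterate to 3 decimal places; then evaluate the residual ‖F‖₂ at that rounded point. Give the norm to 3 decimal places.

At (5/2, 3/2): F = (42.875, 40.875).
Jacobian J = [[10·u·v, 5·u^2 - 4], [6·u·v + 4·v, 3·u^2 + 4·u - 2·v]].
At the point, J = [[37.500, 27.250], [28.500, 25.750]] (det J = 189.000).
Solving J·Δ = −F gives Δ = (0.052, -1.645).
Then the next iterate is (u, v)₁ = (2.552, -0.145).
Re-evaluating at (2.552, -0.145): F = (-2.14171, -4.33421), so ‖F‖₂ = 4.834.

4.834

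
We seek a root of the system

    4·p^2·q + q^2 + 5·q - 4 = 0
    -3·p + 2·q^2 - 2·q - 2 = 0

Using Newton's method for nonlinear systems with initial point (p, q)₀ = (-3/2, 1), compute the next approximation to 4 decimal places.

At (-3/2, 1): F = (11.0000, 2.5000).
Jacobian J = [[8·p·q, 4·p^2 + 2·q + 5], [-3, 4·q - 2]].
At the point, J = [[-12.0000, 16.0000], [-3.0000, 2.0000]] (det J = 24.0000).
Solving J·Δ = −F gives Δ = (0.7500, -0.1250).
Then the next iterate is (p, q)₁ = (-0.7500, 0.8750).

(-0.7500, 0.8750)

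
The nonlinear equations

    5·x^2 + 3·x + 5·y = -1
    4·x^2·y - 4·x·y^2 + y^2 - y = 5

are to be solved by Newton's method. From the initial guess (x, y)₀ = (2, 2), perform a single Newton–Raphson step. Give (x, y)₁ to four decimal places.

At (2, 2): F = (37.0000, -3.0000).
Jacobian J = [[10·x + 3, 5], [8·x·y - 4·y^2, 4·x^2 - 8·x·y + 2·y - 1]].
At the point, J = [[23.0000, 5.0000], [16.0000, -13.0000]] (det J = -379.0000).
Solving J·Δ = −F gives Δ = (-1.2296, -1.7441).
Then the next iterate is (x, y)₁ = (0.7704, 0.2559).

(0.7704, 0.2559)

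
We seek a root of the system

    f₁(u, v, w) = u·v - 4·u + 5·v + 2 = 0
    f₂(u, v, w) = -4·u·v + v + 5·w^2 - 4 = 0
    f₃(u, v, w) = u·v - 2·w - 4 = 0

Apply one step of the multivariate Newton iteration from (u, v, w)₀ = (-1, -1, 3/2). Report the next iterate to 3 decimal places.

(-7.264, -9.330, 5.797)

At (-1, -1, 3/2): F = (2.000, 2.250, -6.000).
Jacobian J = [[v - 4, u + 5, 0], [-4·v, -4·u + 1, 10·w], [v, u, -2]].
At the point, J = [[-5.000, 4.000, 0.000], [4.000, 5.000, 15.000], [-1.000, -1.000, -2.000]] (det J = -53.000).
Solving J·Δ = −F gives Δ = (-6.264, -8.330, 4.297).
Then the next iterate is (u, v, w)₁ = (-7.264, -9.330, 5.797).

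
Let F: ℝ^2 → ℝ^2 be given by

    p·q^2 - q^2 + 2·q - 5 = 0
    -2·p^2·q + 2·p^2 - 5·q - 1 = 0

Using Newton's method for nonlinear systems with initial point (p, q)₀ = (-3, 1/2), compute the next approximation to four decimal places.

At (-3, 1/2): F = (-5.0000, 5.5000).
Jacobian J = [[q^2, 2·p·q - 2·q + 2], [-4·p·q + 4·p, -2·p^2 - 5]].
At the point, J = [[0.2500, -2.0000], [-6.0000, -23.0000]] (det J = -17.7500).
Solving J·Δ = −F gives Δ = (7.0986, -1.6127).
Then the next iterate is (p, q)₁ = (4.0986, -1.1127).

(4.0986, -1.1127)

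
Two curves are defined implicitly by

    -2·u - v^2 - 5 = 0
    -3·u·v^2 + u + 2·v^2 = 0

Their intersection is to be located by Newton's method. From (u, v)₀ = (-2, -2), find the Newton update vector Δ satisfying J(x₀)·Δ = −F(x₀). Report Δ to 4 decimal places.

At (-2, -2): F = (-5.0000, 30.0000).
Jacobian J = [[-2, -2·v], [-3·v^2 + 1, -6·u·v + 4·v]].
At the point, J = [[-2.0000, 4.0000], [-11.0000, -32.0000]] (det J = 108.0000).
Solving J·Δ = −F gives Δ = (-0.3704, 1.0648).

(-0.3704, 1.0648)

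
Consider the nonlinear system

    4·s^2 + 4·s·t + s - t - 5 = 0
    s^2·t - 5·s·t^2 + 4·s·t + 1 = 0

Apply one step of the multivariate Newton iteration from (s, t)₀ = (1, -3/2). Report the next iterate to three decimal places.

(1.304, -0.304)

At (1, -3/2): F = (-4.500, -17.750).
Jacobian J = [[8·s + 4·t + 1, 4·s - 1], [2·s·t - 5·t^2 + 4·t, s^2 - 10·s·t + 4·s]].
At the point, J = [[3.000, 3.000], [-20.250, 20.000]] (det J = 120.750).
Solving J·Δ = −F gives Δ = (0.304, 1.196).
Then the next iterate is (s, t)₁ = (1.304, -0.304).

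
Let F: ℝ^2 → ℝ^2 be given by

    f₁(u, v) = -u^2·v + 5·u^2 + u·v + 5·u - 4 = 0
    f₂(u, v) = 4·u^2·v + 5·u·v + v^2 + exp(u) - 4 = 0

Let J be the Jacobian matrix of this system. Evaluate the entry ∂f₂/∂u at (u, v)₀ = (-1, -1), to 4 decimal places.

∂f₂/∂u = 8·u·v + 5·v + exp(u).
At (-1, -1) this is 3.3679.

3.3679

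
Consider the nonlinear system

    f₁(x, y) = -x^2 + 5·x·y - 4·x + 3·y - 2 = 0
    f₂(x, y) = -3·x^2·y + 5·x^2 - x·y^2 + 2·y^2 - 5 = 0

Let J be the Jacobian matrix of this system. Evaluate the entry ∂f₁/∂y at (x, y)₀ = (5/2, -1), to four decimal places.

∂f₁/∂y = 5·x + 3.
At (5/2, -1) this is 15.5000.

15.5000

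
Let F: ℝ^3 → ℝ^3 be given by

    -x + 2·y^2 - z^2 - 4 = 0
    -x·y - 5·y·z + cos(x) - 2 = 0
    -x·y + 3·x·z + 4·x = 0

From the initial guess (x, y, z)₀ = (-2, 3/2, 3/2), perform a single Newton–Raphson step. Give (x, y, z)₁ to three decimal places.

At (-2, 3/2, 3/2): F = (0.250, -10.66615, -14.000).
Jacobian J = [[-1, 4·y, -2·z], [-y - sin(x), -x - 5·z, -5·y], [-y + 3·z + 4, -x, 3·x]].
At the point, J = [[-1.000, 6.000, -3.000], [-0.59070, -5.500, -7.500], [7.000, 2.000, -6.000]] (det J = -496.22108).
Solving J·Δ = −F gives Δ = (1.114, -0.447, -1.182).
Then the next iterate is (x, y, z)₁ = (-0.886, 1.053, 0.318).

(-0.886, 1.053, 0.318)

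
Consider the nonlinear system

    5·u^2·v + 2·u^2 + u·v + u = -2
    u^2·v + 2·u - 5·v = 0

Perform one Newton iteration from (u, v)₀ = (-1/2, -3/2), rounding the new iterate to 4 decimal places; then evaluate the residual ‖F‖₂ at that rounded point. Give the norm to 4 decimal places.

At (-1/2, -3/2): F = (0.8750, 6.1250).
Jacobian J = [[10·u·v + 4·u + v + 1, 5·u^2 + u], [2·u·v + 2, u^2 - 5]].
At the point, J = [[5.0000, 0.7500], [3.5000, -4.7500]] (det J = -26.3750).
Solving J·Δ = −F gives Δ = (-0.3318, 1.0450).
Then the next iterate is (u, v)₁ = (-0.8318, -0.4550).
Re-evaluating at (-0.8318, -0.4550): F = (1.356399, 0.296589), so ‖F‖₂ = 1.3884.

1.3884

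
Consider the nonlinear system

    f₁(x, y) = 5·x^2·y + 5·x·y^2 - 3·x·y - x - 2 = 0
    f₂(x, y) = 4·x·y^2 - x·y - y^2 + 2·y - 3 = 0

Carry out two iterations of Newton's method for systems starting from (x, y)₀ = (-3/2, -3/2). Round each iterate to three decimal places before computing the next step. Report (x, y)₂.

(-1.809, 0.160)

At (-3/2, -3/2): F = (-41.000, -24.000).
Jacobian J = [[10·x·y + 5·y^2 - 3·y - 1, 5·x^2 + 10·x·y - 3·x], [4·y^2 - y, 8·x·y - x - 2·y + 2]].
At the point, J = [[37.250, 38.250], [10.500, 24.500]] (det J = 511.000).
Solving J·Δ = −F gives Δ = (0.169, 0.907).
Then the next iterate is (x, y)₁ = (-1.331, -0.593).
Round to (-1.331, -0.593) and repeat: F = (-10.62975, -7.19911), J = [[10.43007, 20.74363], [1.99960, 10.83126]].
Δ = (-0.478, 0.753), so (x, y)₂ = (-1.809, 0.160).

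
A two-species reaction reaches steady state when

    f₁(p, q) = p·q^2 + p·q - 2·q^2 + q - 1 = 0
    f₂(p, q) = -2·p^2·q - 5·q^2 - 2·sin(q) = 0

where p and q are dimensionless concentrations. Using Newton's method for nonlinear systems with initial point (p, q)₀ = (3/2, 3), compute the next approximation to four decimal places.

(1.2635, 1.3233)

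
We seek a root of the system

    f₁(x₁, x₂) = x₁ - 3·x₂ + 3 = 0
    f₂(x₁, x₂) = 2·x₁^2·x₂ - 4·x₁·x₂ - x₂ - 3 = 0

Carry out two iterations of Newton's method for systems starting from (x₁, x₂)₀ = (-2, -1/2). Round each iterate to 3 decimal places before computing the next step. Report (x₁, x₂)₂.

At (-2, -1/2): F = (2.500, -10.500).
Jacobian J = [[1, -3], [4·x₁·x₂ - 4·x₂, 2·x₁^2 - 4·x₁ - 1]].
At the point, J = [[1.000, -3.000], [6.000, 15.000]] (det J = 33.000).
Solving J·Δ = −F gives Δ = (-0.182, 0.773).
Then the next iterate is (x₁, x₂)₁ = (-2.182, 0.273).
Round to (-2.182, 0.273) and repeat: F = (-0.001, 1.70932), J = [[1.000, -3.000], [-3.47474, 17.25025]].
Δ = (-0.749, -0.250), so (x₁, x₂)₂ = (-2.931, 0.023).

(-2.931, 0.023)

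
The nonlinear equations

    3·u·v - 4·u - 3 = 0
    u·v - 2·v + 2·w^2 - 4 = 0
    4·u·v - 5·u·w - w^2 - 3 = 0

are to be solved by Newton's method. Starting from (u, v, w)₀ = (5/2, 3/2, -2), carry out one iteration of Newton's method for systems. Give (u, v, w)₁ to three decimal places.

(0.310, 1.879, -1.793)

At (5/2, 3/2, -2): F = (-1.750, 4.750, 33.000).
Jacobian J = [[3·v - 4, 3·u, 0], [v, u - 2, 4·w], [4·v - 5·w, 4·u, -5·u - 2·w]].
At the point, J = [[0.500, 7.500, 0.000], [1.500, 0.500, -8.000], [16.000, 10.000, -8.500]] (det J = -826.500).
Solving J·Δ = −F gives Δ = (-2.190, 0.379, 0.207).
Then the next iterate is (u, v, w)₁ = (0.310, 1.879, -1.793).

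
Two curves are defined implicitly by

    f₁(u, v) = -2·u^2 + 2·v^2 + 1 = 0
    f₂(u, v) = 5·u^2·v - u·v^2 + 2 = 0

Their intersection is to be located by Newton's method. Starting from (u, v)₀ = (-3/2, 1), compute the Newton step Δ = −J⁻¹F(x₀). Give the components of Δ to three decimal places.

At (-3/2, 1): F = (-1.500, 14.750).
Jacobian J = [[-4·u, 4·v], [10·u·v - v^2, 5·u^2 - 2·u·v]].
At the point, J = [[6.000, 4.000], [-16.000, 14.250]] (det J = 149.500).
Solving J·Δ = −F gives Δ = (0.538, -0.431).

(0.538, -0.431)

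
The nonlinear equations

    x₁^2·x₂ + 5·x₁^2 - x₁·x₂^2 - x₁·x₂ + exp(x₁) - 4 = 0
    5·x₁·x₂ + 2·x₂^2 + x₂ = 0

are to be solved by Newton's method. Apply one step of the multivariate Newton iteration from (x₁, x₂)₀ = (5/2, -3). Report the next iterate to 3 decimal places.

(1.091, -2.087)

At (5/2, -3): F = (5.68249, -22.500).
Jacobian J = [[2·x₁·x₂ + 10·x₁ - x₂^2 - x₂ + exp(x₁), x₁^2 - 2·x₁·x₂ - x₁], [5·x₂, 5·x₁ + 4·x₂ + 1]].
At the point, J = [[16.18249, 18.750], [-15.000, 1.500]] (det J = 305.52374).
Solving J·Δ = −F gives Δ = (-1.409, 0.913).
Then the next iterate is (x₁, x₂)₁ = (1.091, -2.087).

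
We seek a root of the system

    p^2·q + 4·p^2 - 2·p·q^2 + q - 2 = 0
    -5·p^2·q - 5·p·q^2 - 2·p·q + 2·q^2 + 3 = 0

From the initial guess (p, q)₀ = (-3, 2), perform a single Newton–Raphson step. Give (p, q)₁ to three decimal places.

(-2.000, 1.000)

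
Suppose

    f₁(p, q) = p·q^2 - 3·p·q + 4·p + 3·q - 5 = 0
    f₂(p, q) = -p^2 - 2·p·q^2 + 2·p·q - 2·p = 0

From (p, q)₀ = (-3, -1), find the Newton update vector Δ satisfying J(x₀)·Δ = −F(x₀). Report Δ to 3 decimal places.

(2.875, 0.500)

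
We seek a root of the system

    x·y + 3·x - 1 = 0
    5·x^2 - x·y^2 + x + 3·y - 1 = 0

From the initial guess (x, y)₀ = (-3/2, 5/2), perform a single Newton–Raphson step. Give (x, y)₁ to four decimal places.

(0.6438, 4.1941)

At (-3/2, 5/2): F = (-9.2500, 25.6250).
Jacobian J = [[y + 3, x], [10·x - y^2 + 1, -2·x·y + 3]].
At the point, J = [[5.5000, -1.5000], [-20.2500, 10.5000]] (det J = 27.3750).
Solving J·Δ = −F gives Δ = (2.1438, 1.6941).
Then the next iterate is (x, y)₁ = (0.6438, 4.1941).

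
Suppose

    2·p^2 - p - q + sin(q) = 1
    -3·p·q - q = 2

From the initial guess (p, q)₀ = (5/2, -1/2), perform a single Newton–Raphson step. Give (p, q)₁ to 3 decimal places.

At (5/2, -1/2): F = (9.02057, 2.250).
Jacobian J = [[4·p - 1, cos(q) - 1], [-3·q, -3·p - 1]].
At the point, J = [[9.000, -0.12242], [1.500, -8.500]] (det J = -76.31637).
Solving J·Δ = −F gives Δ = (-1.001, 0.088).
Then the next iterate is (p, q)₁ = (1.499, -0.412).

(1.499, -0.412)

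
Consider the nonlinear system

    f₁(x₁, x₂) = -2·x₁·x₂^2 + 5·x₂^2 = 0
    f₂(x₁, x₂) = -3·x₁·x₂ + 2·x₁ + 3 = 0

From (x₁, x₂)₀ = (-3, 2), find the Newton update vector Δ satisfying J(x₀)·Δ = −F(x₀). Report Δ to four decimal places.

(2.5385, -0.5385)

At (-3, 2): F = (44.0000, 15.0000).
Jacobian J = [[-2·x₂^2, -4·x₁·x₂ + 10·x₂], [-3·x₂ + 2, -3·x₁]].
At the point, J = [[-8.0000, 44.0000], [-4.0000, 9.0000]] (det J = 104.0000).
Solving J·Δ = −F gives Δ = (2.5385, -0.5385).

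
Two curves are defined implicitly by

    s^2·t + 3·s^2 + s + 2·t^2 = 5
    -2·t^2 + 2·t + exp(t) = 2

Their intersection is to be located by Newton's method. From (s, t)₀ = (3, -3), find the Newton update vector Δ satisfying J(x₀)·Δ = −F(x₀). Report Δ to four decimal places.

At (3, -3): F = (16.0000, -25.950213).
Jacobian J = [[2·s·t + 6·s + 1, s^2 + 4·t], [0, -4·t + exp(t) + 2]].
At the point, J = [[1.0000, -3.0000], [0.0000, 14.049787]] (det J = 14.049787).
Solving J·Δ = −F gives Δ = (-10.4589, 1.8470).

(-10.4589, 1.8470)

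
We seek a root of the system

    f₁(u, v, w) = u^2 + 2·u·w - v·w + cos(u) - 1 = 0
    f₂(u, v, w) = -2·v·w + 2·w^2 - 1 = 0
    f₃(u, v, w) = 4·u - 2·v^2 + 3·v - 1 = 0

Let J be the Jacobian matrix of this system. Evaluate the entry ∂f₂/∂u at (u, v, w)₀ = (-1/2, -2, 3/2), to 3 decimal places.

∂f₂/∂u = 0.
At (-1/2, -2, 3/2) this is 0.000.

0.000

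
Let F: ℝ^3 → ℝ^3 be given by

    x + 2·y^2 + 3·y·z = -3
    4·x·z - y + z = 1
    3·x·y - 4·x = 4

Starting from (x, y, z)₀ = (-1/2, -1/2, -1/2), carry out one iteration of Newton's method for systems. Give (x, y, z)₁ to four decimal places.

At (-1/2, -1/2, -1/2): F = (3.7500, 0.0000, -1.2500).
Jacobian J = [[1, 4·y + 3·z, 3·y], [4·z, -1, 4·x + 1], [3·y - 4, 3·x, 0]].
At the point, J = [[1.0000, -3.5000, -1.5000], [-2.0000, -1.0000, -1.0000], [-5.5000, -1.5000, 0.0000]] (det J = -17.0000).
Solving J·Δ = −F gives Δ = (-0.4779, 0.9191, 0.0368).
Then the next iterate is (x, y, z)₁ = (-0.9779, 0.4191, -0.4632).

(-0.9779, 0.4191, -0.4632)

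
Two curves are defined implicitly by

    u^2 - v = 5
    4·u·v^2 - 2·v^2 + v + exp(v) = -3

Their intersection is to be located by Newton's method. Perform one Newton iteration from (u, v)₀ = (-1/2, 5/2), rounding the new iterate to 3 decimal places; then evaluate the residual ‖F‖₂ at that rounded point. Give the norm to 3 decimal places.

At (-1/2, 5/2): F = (-7.250, -7.31751).
Jacobian J = [[2·u, -1], [4·v^2, 8·u·v - 4·v + exp(v) + 1]].
At the point, J = [[-1.000, -1.000], [25.000, -6.81751]] (det J = 31.81751).
Solving J·Δ = −F gives Δ = (-1.323, -5.927).
Then the next iterate is (u, v)₁ = (-1.823, -3.427).
Re-evaluating at (-1.823, -3.427): F = (1.75033, -109.52282), so ‖F‖₂ = 109.537.

109.537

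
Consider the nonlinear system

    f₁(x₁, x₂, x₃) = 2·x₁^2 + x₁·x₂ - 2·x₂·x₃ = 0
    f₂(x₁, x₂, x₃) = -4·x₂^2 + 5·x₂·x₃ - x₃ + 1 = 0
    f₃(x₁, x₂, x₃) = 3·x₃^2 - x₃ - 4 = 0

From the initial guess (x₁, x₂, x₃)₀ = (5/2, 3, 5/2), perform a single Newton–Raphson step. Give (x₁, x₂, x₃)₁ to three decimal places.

At (5/2, 3, 5/2): F = (5.000, 0.000, 12.250).
Jacobian J = [[4·x₁ + x₂, x₁ - 2·x₃, -2·x₂], [0, -8·x₂ + 5·x₃, 5·x₂ - 1], [0, 0, 6·x₃ - 1]].
At the point, J = [[13.000, -2.500, -6.000], [0.000, -11.500, 14.000], [0.000, 0.000, 14.000]] (det J = -2093.000).
Solving J·Δ = −F gives Δ = (-0.993, -1.065, -0.875).
Then the next iterate is (x₁, x₂, x₃)₁ = (1.507, 1.935, 1.625).

(1.507, 1.935, 1.625)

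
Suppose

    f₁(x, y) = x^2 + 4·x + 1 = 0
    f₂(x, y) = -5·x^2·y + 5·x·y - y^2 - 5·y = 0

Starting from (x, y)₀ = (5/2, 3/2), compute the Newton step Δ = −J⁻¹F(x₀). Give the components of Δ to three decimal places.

(-1.917, 0.734)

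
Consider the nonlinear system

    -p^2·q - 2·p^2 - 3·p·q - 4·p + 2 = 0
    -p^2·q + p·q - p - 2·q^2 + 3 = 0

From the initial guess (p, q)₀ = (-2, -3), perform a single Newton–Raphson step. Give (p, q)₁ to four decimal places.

At (-2, -3): F = (-4.0000, 5.0000).
Jacobian J = [[-2·p·q - 4·p - 3·q - 4, -p^2 - 3·p], [-2·p·q + q - 1, -p^2 + p - 4·q]].
At the point, J = [[1.0000, 2.0000], [-16.0000, 6.0000]] (det J = 38.0000).
Solving J·Δ = −F gives Δ = (0.8947, 1.5526).
Then the next iterate is (p, q)₁ = (-1.1053, -1.4474).

(-1.1053, -1.4474)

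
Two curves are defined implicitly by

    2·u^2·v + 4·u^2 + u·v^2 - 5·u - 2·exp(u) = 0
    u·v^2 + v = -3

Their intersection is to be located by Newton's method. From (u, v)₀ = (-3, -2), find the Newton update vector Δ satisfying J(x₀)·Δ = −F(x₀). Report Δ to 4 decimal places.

(2.7381, 0.0037)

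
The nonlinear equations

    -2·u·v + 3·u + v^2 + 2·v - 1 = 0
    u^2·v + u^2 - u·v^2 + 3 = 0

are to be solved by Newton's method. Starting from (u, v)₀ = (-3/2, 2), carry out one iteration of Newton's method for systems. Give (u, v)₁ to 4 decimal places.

(-0.8414, 1.1287)

At (-3/2, 2): F = (8.5000, 15.7500).
Jacobian J = [[-2·v + 3, -2·u + 2·v + 2], [2·u·v + 2·u - v^2, u^2 - 2·u·v]].
At the point, J = [[-1.0000, 9.0000], [-13.0000, 8.2500]] (det J = 108.7500).
Solving J·Δ = −F gives Δ = (0.6586, -0.8713).
Then the next iterate is (u, v)₁ = (-0.8414, 1.1287).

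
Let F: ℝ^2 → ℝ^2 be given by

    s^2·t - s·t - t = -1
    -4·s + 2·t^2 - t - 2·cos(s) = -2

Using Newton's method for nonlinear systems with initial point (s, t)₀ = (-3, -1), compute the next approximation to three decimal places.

At (-3, -1): F = (-10.000, 18.97998).
Jacobian J = [[2·s·t - t, s^2 - s - 1], [2·sin(s) - 4, 4·t - 1]].
At the point, J = [[7.000, 11.000], [-4.28224, -5.000]] (det J = 12.10464).
Solving J·Δ = −F gives Δ = (13.117, -7.438).
Then the next iterate is (s, t)₁ = (10.117, -8.438).

(10.117, -8.438)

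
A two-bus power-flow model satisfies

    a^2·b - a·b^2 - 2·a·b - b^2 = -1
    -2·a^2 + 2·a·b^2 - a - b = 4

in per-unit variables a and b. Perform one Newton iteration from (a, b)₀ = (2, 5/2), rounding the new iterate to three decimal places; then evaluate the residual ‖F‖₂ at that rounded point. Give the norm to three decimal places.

At (2, 5/2): F = (-17.750, 8.500).
Jacobian J = [[2·a·b - b^2 - 2·b, a^2 - 2·a·b - 2·a - 2·b], [-4·a + 2·b^2 - 1, 4·a·b - 1]].
At the point, J = [[-1.250, -15.000], [3.500, 19.000]] (det J = 28.750).
Solving J·Δ = −F gives Δ = (7.296, -1.791).
Then the next iterate is (a, b)₁ = (9.296, 0.709).
Re-evaluating at (9.296, 0.709): F = (43.91134, -177.49039), so ‖F‖₂ = 182.842.

182.842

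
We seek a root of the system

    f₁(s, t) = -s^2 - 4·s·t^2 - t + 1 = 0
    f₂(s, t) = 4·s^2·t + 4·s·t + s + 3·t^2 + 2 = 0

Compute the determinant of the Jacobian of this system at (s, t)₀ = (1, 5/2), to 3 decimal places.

30.000

J = [[-2·s - 4·t^2, -8·s·t - 1], [8·s·t + 4·t + 1, 4·s^2 + 4·s + 6·t]].
At the point, J = [[-27.000, -21.000], [31.000, 23.000]].
det J = 30.000.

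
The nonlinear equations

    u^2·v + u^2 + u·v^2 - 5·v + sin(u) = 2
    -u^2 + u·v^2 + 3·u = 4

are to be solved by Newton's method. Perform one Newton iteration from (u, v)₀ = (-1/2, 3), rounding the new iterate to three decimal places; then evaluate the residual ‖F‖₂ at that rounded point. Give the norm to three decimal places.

6.730

At (-1/2, 3): F = (-20.97943, -10.250).
Jacobian J = [[2·u·v + 2·u + v^2 + cos(u), u^2 + 2·u·v - 5], [-2·u + v^2 + 3, 2·u·v]].
At the point, J = [[5.87758, -7.750], [13.000, -3.000]] (det J = 83.11725).
Solving J·Δ = −F gives Δ = (0.199, -2.556).
Then the next iterate is (u, v)₁ = (-0.301, 0.444).
Re-evaluating at (-0.301, 0.444): F = (-4.44499, -5.05294), so ‖F‖₂ = 6.730.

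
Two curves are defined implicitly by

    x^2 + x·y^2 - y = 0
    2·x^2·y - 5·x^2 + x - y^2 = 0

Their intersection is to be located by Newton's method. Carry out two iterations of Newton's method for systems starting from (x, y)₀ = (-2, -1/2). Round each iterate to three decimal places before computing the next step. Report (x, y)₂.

(-0.218, -1.369)

At (-2, -1/2): F = (4.000, -26.250).
Jacobian J = [[2·x + y^2, 2·x·y - 1], [4·x·y - 10·x + 1, 2·x^2 - 2·y]].
At the point, J = [[-3.750, 1.000], [25.000, 9.000]] (det J = -58.750).
Solving J·Δ = −F gives Δ = (1.060, -0.027).
Then the next iterate is (x, y)₁ = (-0.940, -0.527).
Round to (-0.940, -0.527) and repeat: F = (1.14953, -6.56704), J = [[-1.60227, -0.00924], [12.38152, 2.82120]].
Δ = (0.722, -0.842), so (x, y)₂ = (-0.218, -1.369).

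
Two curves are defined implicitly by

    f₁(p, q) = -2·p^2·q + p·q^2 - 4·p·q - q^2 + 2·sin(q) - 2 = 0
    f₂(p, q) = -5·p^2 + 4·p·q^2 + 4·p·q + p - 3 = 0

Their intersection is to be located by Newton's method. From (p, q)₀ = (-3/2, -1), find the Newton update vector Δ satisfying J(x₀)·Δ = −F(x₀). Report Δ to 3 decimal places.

(0.576, 1.089)

At (-3/2, -1): F = (-7.68294, -15.750).
Jacobian J = [[-4·p·q + q^2 - 4·q, -2·p^2 + 2·p·q - 4·p - 2·q + 2·cos(q)], [-10·p + 4·q^2 + 4·q + 1, 8·p·q + 4·p]].
At the point, J = [[-1.000, 7.58060], [16.000, 6.000]] (det J = -127.28967).
Solving J·Δ = −F gives Δ = (0.576, 1.089).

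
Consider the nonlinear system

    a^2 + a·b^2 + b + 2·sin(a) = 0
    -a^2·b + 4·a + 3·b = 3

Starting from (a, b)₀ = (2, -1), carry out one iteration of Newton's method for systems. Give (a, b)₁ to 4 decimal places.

(1.4362, 0.4896)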